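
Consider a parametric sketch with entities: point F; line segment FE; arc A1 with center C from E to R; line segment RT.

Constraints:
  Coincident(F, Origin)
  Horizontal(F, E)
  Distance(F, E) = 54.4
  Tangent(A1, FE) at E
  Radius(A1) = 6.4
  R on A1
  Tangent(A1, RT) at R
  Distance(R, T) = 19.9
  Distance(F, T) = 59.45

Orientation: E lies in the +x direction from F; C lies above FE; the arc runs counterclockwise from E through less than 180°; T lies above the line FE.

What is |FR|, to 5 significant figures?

60.969

F is at the origin; FE is horizontal with |FE| = 54.4 and E on the +x side, so E = (54.400, 0.0000). Since A1 is tangent to FE there, CE ⟂ FE, so C = E + (0, 6.4) = (54.400, 6.4000). Since CR ⟂ RT (tangency), |CT| = √(6.4² + 19.9²) = 20.904 regardless of where R sits on A1. So T lies on both circle(F, 59.45) and circle(C, 20.904); the above-FE intersection is T = (52.839, 27.245). R is the foot of the tangent from T: R = (60.329, 8.8089).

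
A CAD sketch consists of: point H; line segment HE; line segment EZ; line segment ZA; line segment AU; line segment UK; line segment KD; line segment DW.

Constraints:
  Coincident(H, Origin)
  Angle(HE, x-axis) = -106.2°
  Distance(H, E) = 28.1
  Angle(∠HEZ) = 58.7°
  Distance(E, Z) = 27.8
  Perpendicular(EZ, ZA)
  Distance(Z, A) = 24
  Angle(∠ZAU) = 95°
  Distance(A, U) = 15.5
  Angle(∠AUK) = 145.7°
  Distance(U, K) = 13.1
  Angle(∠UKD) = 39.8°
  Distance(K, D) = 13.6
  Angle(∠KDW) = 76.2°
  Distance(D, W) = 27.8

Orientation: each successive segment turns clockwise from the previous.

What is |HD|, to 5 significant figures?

7.5543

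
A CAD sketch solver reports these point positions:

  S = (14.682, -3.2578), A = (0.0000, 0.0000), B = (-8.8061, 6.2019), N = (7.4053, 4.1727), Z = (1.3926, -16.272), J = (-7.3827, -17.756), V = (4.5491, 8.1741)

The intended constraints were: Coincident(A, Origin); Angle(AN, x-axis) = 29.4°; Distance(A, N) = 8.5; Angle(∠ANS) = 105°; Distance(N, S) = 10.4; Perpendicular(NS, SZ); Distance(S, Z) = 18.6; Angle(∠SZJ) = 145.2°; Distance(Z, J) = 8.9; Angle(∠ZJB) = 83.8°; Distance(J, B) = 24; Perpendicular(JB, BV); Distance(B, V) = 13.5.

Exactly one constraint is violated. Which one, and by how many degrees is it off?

Perpendicular(JB, BV) — off by 5.00°.

A = (0.00, 0.00) ✓; AN at 29.40° ✓; |AN| = 8.500 ✓; ∠ANS = 105.0° ✓; |NS| = 10.40 ✓; ∠(NS, SZ) = 90.00° ✓; |SZ| = 18.60 ✓; ∠SZJ = 145.2° ✓; |ZJ| = 8.900 ✓; ∠ZJB = 83.80° ✓; |JB| = 24.00 ✓; ∠(JB, BV) = 85.00° ✗; |BV| = 13.50 ✓.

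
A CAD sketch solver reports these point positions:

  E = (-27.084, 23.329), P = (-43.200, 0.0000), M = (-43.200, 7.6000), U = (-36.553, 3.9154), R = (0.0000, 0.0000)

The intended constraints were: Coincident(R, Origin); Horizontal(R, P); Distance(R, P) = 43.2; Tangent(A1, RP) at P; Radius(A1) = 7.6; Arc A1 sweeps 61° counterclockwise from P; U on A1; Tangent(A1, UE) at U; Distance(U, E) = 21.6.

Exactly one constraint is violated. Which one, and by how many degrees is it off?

Tangent(A1, UE) at U — off by 3.00°.

R = (0.00, 0.00) ✓; R.y = 0.00, P.y = 0.00 ✓; |RP| = 43.20 ✓; ∠(MP, PR) = 90.00° ✓; |MP| = 7.600 ✓; bearing(M→U) − bearing(M→P) = 61.00° ✓; |MU| = 7.600 ✓; ∠(MU, UE) = 87.00° ✗; |UE| = 21.60 ✓.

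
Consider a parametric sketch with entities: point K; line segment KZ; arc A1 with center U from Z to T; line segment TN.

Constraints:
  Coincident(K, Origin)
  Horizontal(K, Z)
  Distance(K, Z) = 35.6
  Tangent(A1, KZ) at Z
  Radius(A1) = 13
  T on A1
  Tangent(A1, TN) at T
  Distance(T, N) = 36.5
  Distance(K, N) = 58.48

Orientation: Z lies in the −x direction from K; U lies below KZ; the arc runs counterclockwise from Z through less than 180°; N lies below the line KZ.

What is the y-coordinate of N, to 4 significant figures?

-51.08

Checks: ∠(UZ, ZK) = 90.00° ✓; |UT| = 13.00 ✓; ∠(UT, TN) = 90.00° ✓; |TN| = 36.50 ✓; |KN| = 58.48 ✓.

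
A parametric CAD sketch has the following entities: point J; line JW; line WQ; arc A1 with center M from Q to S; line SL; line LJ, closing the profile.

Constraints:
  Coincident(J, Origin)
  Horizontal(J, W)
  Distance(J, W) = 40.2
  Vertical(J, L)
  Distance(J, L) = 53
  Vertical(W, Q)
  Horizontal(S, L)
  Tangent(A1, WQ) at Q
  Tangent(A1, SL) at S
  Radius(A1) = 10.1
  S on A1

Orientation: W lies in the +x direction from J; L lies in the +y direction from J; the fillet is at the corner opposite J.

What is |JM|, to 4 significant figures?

52.41

J is at the origin; J and W share the same y with |JW| = 40.2 and W on the +x side, so W = (40.20, 0.000). JL is vertical with |JL| = 53.0 and L on the +y side, so L = (0.000, 53.00). The virtual corner opposite J is at (40.20, 53.00). Since A1 is tangent to WQ there, MQ ⟂ WQ and A1 meets SL tangentially, so MS is at right angles to SL, with radius 10.1, so the center M sits 10.1 in from both sides at M = (30.10, 42.90). Then |JM| = |M − J| = 52.41.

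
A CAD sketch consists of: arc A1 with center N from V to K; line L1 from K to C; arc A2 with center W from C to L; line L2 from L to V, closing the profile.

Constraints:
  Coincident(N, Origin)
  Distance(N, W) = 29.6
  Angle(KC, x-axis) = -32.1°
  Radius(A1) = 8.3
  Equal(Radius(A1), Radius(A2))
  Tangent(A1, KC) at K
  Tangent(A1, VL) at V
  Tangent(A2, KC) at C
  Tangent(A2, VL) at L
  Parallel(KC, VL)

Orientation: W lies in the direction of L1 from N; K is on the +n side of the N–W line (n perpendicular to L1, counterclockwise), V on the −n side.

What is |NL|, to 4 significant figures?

30.74

The slot axis is L1's direction at -32.1°, so u = (cos -32.1°, sin -32.1°) = (0.8471, -0.5314) and n = (−sin -32.1°, cos -32.1°) = (0.5314, 0.8471). N is at the origin and W lies 29.6 along u from N, so W = 29.6·u = (25.07, -15.73). Tangency of A1 to both parallel lines with radius 8.3 puts K and V at N ± 8.3·n: K = (4.411, 7.031), V = (-4.411, -7.031). Equal radii place C and L the same way about W: C = W + 8.3·n = (29.49, -8.698), L = W − 8.3·n = (20.66, -22.76). Then |NL| = |L − N| = 30.74.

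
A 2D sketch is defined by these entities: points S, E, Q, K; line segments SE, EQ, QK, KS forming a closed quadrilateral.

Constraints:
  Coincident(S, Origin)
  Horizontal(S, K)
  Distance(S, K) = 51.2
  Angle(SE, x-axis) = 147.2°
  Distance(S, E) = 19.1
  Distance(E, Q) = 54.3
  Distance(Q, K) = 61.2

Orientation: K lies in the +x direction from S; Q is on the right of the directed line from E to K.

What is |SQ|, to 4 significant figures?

40.10

Checks: |EQ| = 54.30 ✓; |QK| = 61.20 ✓.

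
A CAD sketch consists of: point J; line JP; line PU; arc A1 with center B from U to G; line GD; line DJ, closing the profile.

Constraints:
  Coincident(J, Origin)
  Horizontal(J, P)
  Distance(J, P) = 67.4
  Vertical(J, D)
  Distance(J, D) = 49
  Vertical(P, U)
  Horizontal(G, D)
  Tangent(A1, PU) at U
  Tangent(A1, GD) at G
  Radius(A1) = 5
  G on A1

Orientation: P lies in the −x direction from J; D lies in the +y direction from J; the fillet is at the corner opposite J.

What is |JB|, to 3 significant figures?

76.4

J and D share the same x with |JD| = 49.0 and D on the +y side, so D = (0.00, 49.0). The virtual corner opposite J is at (-67.4, 49.0). Tangency of A1 to PU means the radius BU is perpendicular to PU and the tangent condition forces BG to be normal to GD, with radius 5.0, so the center B sits 5.0 in from both sides at B = (-62.4, 44.0). Then |JB| = |B − J| = 76.4.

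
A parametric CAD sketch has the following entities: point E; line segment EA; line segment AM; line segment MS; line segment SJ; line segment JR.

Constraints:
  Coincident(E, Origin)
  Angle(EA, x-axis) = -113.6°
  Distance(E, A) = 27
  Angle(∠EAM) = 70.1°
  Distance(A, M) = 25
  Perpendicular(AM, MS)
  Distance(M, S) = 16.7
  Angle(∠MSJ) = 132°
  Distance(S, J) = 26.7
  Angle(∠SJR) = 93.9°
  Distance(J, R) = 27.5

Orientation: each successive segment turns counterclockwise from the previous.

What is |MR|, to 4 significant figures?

42.49

E is at the origin; EA runs at -113.6° with length 27.0, so A = (-10.81, -24.74). ∠EAM = 70.1° gives AM at -3.700° from the x-axis; with |AM| = 25.0, M = (14.14, -26.36). AM is perpendicular to MS, so MS runs at 86.30°; with |MS| = 16.7, S = (15.22, -9.690). ∠MSJ = 132.0° gives SJ at 134.3° from the x-axis; with |SJ| = 26.7, J = (-3.432, 9.419). ∠SJR = 93.9° gives JR at -139.6° from the x-axis; with |JR| = 27.5, R = (-24.37, -8.404). Then |MR| = |R − M| = 42.49.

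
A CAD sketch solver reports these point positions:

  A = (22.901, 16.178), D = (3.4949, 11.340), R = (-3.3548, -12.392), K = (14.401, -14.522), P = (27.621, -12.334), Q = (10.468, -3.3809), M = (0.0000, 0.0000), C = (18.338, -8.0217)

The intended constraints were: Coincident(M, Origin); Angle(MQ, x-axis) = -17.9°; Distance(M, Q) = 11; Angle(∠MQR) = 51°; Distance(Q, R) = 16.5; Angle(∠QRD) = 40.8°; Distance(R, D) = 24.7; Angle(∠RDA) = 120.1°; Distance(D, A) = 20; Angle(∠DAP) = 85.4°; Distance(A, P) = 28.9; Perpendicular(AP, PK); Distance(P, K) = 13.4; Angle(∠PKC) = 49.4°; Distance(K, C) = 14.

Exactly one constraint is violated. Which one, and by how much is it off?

Distance(K, C) = 14 — off by 6.40.

M = (0.00, 0.00) ✓; MQ at -17.90° ✓; |MQ| = 11.00 ✓; ∠MQR = 51.00° ✓; |QR| = 16.50 ✓; ∠QRD = 40.80° ✓; |RD| = 24.70 ✓; ∠RDA = 120.1° ✓; |DA| = 20.00 ✓; ∠DAP = 85.40° ✓; |AP| = 28.90 ✓; ∠(AP, PK) = 90.00° ✓; |PK| = 13.40 ✓; ∠PKC = 49.40° ✓; |KC| = 7.600 ✗.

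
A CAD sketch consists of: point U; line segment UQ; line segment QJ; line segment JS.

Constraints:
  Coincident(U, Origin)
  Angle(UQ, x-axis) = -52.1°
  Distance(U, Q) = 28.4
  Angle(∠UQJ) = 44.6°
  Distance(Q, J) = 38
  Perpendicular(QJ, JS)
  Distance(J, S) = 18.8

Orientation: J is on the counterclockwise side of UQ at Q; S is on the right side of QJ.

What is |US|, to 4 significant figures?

42.63

U is at the origin; UQ runs at -52.1° with length 28.4, so Q = 28.4·(cos -52.1°, sin -52.1°) = (17.45, -22.41). ∠UQJ = 44.6°, so QJ runs at -52.1° + (180° − 44.6°) = 83.30° from the x-axis; with |QJ| = 38.0, J = Q + 38.0·(cos 83.30°, sin 83.30°) = (21.88, 15.33). QJ ⟂ JS; with |JS| = 18.8 on the right of QJ, S = J + 18.8·(0.9932, -0.1167) = (40.55, 13.14). Then |US| = |S − U| = 42.63.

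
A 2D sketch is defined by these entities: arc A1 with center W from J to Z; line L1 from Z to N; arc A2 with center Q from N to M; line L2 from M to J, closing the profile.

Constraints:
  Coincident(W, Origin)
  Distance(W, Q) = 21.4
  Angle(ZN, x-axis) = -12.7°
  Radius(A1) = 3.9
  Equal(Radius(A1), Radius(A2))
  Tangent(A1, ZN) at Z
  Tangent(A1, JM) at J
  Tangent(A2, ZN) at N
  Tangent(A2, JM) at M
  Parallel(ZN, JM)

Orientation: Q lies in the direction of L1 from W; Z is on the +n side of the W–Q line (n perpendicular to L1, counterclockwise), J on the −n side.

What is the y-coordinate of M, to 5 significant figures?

-8.5093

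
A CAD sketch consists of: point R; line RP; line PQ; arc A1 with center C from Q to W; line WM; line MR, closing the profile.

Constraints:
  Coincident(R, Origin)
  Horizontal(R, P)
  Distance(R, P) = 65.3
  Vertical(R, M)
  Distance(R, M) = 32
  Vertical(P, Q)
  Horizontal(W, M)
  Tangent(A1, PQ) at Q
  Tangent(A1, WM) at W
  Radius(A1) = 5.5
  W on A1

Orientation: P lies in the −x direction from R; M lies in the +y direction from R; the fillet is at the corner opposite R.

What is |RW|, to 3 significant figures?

67.8

The virtual corner opposite R is at (-65.3, 32.0). Since A1 is tangent to PQ there, CQ ⟂ PQ and the tangent condition forces CW to be normal to WM, with radius 5.5, so the center C sits 5.5 in from both sides at C = (-59.8, 26.5). That places the tangent points at Q = (-65.3, 26.5) on PQ and W = (-59.8, 32.0) on WM. Then |RW| = |W − R| = 67.8.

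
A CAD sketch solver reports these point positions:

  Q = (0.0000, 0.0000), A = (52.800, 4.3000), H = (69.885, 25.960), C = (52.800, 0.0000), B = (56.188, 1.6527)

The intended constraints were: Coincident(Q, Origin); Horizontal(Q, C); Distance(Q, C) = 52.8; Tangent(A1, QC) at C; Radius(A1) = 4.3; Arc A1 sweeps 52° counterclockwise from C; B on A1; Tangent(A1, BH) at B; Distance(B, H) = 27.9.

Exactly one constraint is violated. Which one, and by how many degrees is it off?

Tangent(A1, BH) at B — off by 8.60°.

Q = (0.00, 0.00) ✓; Q.y = 0.00, C.y = 0.00 ✓; |QC| = 52.80 ✓; ∠(AC, CQ) = 90.00° ✓; |AC| = 4.300 ✓; bearing(A→B) − bearing(A→C) = 52.00° ✓; |AB| = 4.300 ✓; ∠(AB, BH) = 81.40° ✗; |BH| = 27.90 ✓.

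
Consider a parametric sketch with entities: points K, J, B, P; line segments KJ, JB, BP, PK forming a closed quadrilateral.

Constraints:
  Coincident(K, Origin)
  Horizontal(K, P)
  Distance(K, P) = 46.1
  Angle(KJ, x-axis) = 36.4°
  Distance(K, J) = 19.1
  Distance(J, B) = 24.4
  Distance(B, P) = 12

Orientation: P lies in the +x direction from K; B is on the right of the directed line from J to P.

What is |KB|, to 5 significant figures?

34.846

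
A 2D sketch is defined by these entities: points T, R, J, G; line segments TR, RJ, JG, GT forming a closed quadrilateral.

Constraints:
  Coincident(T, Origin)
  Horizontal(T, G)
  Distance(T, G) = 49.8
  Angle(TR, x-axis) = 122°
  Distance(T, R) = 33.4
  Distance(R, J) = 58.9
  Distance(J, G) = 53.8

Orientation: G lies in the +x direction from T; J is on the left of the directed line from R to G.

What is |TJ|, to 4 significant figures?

63.41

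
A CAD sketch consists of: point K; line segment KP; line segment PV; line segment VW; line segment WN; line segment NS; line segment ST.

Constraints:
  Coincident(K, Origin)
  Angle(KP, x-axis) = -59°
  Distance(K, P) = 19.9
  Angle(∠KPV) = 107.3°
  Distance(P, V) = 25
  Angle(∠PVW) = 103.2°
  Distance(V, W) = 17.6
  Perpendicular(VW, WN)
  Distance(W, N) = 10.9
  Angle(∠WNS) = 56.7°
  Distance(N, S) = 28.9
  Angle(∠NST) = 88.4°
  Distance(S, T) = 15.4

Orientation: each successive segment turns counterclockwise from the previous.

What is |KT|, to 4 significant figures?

52.84

∠WNS = 56.7° gives NS at -56.20° from the x-axis; with |NS| = 28.9, S = (39.56, -17.65). ∠NST = 88.4° gives ST at 35.40° from the x-axis; with |ST| = 15.4, T = (52.11, -8.727). Then |KT| = |T − K| = 52.84.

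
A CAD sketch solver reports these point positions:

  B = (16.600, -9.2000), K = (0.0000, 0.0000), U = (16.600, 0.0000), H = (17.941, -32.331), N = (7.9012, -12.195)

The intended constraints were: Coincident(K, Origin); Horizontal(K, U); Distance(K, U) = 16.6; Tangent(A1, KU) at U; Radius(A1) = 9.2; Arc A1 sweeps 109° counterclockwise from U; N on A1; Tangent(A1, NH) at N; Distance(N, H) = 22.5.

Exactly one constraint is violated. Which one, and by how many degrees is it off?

Tangent(A1, NH) at N — off by 7.50°.

K = (0.00, 0.00) ✓; K.y = 0.00, U.y = 0.00 ✓; |KU| = 16.60 ✓; ∠(BU, UK) = 90.00° ✓; |BU| = 9.200 ✓; bearing(B→N) − bearing(B→U) = 109.0° ✓; |BN| = 9.200 ✓; ∠(BN, NH) = 82.50° ✗; |NH| = 22.50 ✓.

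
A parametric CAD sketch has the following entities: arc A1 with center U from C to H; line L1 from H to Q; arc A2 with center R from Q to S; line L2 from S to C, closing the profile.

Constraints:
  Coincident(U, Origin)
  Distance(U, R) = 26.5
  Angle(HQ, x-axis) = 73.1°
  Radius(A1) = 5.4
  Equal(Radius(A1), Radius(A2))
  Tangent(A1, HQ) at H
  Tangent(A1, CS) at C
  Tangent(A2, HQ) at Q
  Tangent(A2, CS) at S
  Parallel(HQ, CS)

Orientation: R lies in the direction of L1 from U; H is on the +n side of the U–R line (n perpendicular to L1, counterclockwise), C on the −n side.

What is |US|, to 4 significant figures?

27.04

Tangency of A1 to both parallel lines with radius 5.4 puts H and C at U ± 5.4·n: H = (-5.167, 1.570), C = (5.167, -1.570). Equal radii place Q and S the same way about R: Q = R + 5.4·n = (2.537, 26.93), S = R − 5.4·n = (12.87, 23.79). Then |US| = |S − U| = 27.04.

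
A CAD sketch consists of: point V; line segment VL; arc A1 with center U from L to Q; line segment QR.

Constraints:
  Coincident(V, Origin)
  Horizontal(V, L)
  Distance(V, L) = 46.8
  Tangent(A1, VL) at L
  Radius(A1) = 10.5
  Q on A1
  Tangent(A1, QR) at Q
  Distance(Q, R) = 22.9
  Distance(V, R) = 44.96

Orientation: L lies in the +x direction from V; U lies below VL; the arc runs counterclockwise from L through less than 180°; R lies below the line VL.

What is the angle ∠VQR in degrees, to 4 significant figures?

93.09°

Checks: |UL| = 10.50 ✓; |UQ| = 10.50 ✓; ∠(UQ, QR) = 90.00° ✓; |QR| = 22.90 ✓; |VR| = 44.96 ✓.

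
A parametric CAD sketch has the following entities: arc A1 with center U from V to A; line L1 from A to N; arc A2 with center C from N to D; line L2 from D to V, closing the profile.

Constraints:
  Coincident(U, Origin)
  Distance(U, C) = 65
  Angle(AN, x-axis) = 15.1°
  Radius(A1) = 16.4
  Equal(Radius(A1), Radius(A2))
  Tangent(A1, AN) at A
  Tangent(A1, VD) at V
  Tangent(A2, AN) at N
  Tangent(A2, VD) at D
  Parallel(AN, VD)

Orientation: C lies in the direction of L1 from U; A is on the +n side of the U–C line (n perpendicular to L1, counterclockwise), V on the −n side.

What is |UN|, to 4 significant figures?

67.04

Tangency of A1 to both parallel lines with radius 16.4 puts A and V at U ± 16.4·n: A = (-4.272, 15.83), V = (4.272, -15.83). Equal radii place N and D the same way about C: N = C + 16.4·n = (58.48, 32.77), D = C − 16.4·n = (67.03, 1.099). Then |UN| = |N − U| = 67.04.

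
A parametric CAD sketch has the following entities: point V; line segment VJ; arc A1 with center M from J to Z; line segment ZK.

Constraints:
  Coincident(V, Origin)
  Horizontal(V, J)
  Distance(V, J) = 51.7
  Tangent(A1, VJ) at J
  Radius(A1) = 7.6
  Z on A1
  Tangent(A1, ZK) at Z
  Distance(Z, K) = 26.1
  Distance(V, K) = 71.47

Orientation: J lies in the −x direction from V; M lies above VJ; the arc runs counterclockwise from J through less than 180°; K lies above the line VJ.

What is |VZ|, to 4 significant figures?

47.89

V is at the origin; VJ is horizontal with |VJ| = 51.7 and J on the −x side, so J = (-51.70, 0.000). Tangency of A1 to VJ means the radius MJ is perpendicular to VJ, so M = J + (0, 7.6) = (-51.70, 7.600). Since MZ ⟂ ZK (tangency), |MK| = √(7.6² + 26.1²) = 27.18 regardless of where Z sits on A1. So K lies on both circle(V, 71.47) and circle(M, 27.18); the above-VJ intersection is K = (-63.98, 31.85). Z is the foot of the tangent from K: Z = (-46.15, 12.79).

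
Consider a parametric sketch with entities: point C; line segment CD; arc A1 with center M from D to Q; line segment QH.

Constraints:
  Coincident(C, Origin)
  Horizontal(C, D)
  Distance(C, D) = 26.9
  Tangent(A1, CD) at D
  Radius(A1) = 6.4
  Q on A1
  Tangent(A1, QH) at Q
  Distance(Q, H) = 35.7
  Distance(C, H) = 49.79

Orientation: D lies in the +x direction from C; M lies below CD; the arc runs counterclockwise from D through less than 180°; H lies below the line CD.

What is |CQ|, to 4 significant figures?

21.83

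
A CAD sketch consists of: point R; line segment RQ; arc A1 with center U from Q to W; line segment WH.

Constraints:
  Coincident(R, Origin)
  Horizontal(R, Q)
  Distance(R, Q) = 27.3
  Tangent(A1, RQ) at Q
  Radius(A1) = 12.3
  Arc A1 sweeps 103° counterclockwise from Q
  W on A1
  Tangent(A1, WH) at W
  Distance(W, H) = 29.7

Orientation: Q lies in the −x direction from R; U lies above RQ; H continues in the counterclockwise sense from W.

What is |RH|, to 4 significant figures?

49.20

R is at the origin; RQ is horizontal with |RQ| = 27.3 and Q on the −x side, so Q = (-27.30, 0.000). Tangency of A1 to RQ means the radius UQ is perpendicular to RQ, so U = Q + (0, 12.3) = (-27.30, 12.30). On A1, Q sits at bearing -90° from U; a 103° counterclockwise sweep puts W at bearing 13°, so W = U + 12.3·(cos 13°, sin 13°) = (-15.32, 15.07). Since A1 is tangent to WH there, UW ⟂ WH, so WH runs along (−sin 13°, cos 13°); with |WH| = 29.7, H = (-22.00, 44.01). Then |RH| = |H − R| = 49.20.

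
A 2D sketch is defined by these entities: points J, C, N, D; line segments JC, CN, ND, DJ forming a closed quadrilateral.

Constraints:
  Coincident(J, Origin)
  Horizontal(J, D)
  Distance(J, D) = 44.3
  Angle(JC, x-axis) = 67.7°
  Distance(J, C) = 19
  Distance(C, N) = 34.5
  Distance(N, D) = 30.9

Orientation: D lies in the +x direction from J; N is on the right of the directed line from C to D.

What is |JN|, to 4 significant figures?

23.27

J is at the origin; JD is horizontal with |JD| = 44.3 and D in +x, so D = (44.3, 0). JC runs at 67.7° with |JC| = 19.0, so C = (7.210, 17.58). N is determined by |CN| = 34.5 and |ND| = 30.9 together: it lies at the intersection of circle(C, 34.5) and circle(D, 30.9). With |CD| = 41.05, the foot of the radical line on CD is 23.39 from C and the perpendicular offset is √(34.5² − 23.39²) = 25.36. Taking the right-of-CD solution: N = (17.49, -15.36).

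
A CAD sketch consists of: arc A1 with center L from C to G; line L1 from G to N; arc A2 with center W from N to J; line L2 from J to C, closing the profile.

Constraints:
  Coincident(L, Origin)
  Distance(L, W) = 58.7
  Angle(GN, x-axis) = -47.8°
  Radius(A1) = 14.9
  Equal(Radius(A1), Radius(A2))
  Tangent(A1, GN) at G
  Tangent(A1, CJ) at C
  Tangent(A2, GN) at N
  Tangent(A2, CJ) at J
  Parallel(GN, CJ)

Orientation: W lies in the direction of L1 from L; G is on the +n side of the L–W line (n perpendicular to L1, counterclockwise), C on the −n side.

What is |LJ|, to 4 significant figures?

60.56

Tangency of A1 to both parallel lines with radius 14.9 puts G and C at L ± 14.9·n: G = (11.04, 10.01), C = (-11.04, -10.01). Equal radii place N and J the same way about W: N = W + 14.9·n = (50.47, -33.48), J = W − 14.9·n = (28.39, -53.49). Then |LJ| = |J − L| = 60.56.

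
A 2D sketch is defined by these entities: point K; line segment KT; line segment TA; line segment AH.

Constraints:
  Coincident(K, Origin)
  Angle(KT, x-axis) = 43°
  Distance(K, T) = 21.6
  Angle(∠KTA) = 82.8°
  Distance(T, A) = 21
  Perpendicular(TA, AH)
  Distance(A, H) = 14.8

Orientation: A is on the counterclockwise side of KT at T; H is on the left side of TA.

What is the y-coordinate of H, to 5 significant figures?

16.803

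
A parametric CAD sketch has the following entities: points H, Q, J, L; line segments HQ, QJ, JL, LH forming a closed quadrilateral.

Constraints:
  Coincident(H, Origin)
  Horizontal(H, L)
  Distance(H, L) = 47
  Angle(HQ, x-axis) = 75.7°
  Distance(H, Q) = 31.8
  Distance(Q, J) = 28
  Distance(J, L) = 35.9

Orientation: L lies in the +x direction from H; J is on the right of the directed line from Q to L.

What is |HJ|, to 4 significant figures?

11.63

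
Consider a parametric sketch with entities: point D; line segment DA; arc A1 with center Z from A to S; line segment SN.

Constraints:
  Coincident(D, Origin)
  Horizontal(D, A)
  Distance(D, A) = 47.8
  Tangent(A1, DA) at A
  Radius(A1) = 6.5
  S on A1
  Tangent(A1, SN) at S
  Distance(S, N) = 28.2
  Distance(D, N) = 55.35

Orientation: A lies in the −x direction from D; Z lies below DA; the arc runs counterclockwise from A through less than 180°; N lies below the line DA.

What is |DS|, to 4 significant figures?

54.54

D is at the origin; D and A share the same y with |DA| = 47.8 and A on the −x side, so A = (-47.80, 0.000). Tangency of A1 to DA means the radius ZA is perpendicular to DA, so Z = A + (0, -6.5) = (-47.80, -6.500). Since ZS ⟂ SN (tangency), |ZN| = √(6.5² + 28.2²) = 28.94 regardless of where S sits on A1. So N lies on both circle(D, 55.35) and circle(Z, 28.94); the below-DA intersection is N = (-42.87, -35.02). S is the foot of the tangent from N: S = (-53.79, -9.018).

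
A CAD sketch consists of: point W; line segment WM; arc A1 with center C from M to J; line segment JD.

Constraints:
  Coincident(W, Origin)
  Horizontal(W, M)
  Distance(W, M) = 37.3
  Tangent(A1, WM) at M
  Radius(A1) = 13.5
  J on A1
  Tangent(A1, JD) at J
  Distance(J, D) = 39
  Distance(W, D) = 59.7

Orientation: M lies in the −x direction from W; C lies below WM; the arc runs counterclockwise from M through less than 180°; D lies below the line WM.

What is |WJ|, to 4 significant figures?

52.87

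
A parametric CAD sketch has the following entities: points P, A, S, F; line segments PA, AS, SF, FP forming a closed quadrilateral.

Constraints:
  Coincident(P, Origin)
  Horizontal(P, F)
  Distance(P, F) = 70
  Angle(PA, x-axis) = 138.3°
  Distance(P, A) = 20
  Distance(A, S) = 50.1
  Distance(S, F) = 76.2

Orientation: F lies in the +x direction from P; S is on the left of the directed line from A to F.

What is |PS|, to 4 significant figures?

55.36

P is at the origin; P and F share the same y with |PF| = 70.0 and F in +x, so F = (70.0, 0). PA runs at 138.3° with |PA| = 20.0, so A = (-14.93, 13.30). S is determined by |AS| = 50.1 and |SF| = 76.2 together: it lies at the intersection of circle(A, 50.1) and circle(F, 76.2). With |AF| = 85.97, the foot of the radical line on AF is 23.81 from A and the perpendicular offset is √(50.1² − 23.81²) = 44.08. Taking the left-of-AF solution: S = (15.41, 53.17).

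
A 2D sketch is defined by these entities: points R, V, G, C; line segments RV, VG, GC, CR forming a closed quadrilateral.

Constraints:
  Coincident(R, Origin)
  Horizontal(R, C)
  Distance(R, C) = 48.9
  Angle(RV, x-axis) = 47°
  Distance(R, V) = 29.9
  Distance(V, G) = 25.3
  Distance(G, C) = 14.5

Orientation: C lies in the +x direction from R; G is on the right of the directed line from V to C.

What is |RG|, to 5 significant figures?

34.433

R is at the origin; R and C share the same y with |RC| = 48.9 and C in +x, so C = (48.9, 0). RV runs at 47.0° with |RV| = 29.9, so V = (20.392, 21.867). G is determined by |VG| = 25.3 and |GC| = 14.5 together: it lies at the intersection of circle(V, 25.3) and circle(C, 14.5). With |VC| = 35.929, the foot of the radical line on VC is 23.946 from V and the perpendicular offset is √(25.3² − 23.946²) = 8.1647. Taking the right-of-VC solution: G = (34.423, 0.81477).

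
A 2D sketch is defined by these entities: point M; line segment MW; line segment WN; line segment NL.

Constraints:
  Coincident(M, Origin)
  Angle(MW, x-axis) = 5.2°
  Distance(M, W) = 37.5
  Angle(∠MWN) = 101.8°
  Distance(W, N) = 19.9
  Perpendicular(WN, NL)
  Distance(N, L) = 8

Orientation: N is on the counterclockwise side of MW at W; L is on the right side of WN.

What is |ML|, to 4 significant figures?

52.52

M is at the origin; MW runs at 5.2° with length 37.5, so W = 37.5·(cos 5.2°, sin 5.2°) = (37.35, 3.399). ∠MWN = 101.8°, so WN runs at 5.2° + (180° − 101.8°) = 83.40° from the x-axis; with |WN| = 19.9, N = W + 19.9·(cos 83.40°, sin 83.40°) = (39.63, 23.17). WN ⟂ NL; with |NL| = 8.0 on the right of WN, L = N + 8.0·(0.9934, -0.1149) = (47.58, 22.25). Then |ML| = |L − M| = 52.52.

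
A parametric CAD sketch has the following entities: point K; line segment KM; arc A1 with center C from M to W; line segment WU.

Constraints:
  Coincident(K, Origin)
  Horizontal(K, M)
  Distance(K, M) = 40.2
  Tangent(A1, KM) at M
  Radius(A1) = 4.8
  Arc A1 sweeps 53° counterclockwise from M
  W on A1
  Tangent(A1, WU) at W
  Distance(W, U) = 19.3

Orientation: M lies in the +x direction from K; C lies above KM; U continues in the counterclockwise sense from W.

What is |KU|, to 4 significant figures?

58.28

K is at the origin; K and M share the same y with |KM| = 40.2 and M on the +x side, so M = (40.20, 0.000). The tangent condition forces CM to be normal to KM, so C = M + (0, 4.8) = (40.20, 4.800). On A1, M sits at bearing -90° from C; a 53° counterclockwise sweep puts W at bearing -37°, so W = C + 4.8·(cos -37°, sin -37°) = (44.03, 1.911). Tangency of A1 to WU means the radius CW is perpendicular to WU, so WU runs along (−sin -37°, cos -37°); with |WU| = 19.3, U = (55.65, 17.32). Then |KU| = |U − K| = 58.28.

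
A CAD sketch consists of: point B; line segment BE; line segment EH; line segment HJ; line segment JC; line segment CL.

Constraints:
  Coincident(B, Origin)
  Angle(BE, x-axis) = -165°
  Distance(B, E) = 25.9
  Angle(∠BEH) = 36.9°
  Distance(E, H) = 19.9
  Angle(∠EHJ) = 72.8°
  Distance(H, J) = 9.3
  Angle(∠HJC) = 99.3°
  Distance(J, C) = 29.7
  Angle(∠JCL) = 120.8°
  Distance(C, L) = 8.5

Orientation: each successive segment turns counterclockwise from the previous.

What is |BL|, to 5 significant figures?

40.767

B is at the origin; BE runs at -165.0° with length 25.9, so E = (-25.017, -6.7034). ∠BEH = 36.9° gives EH at -21.900° from the x-axis; with |EH| = 19.9, H = (-6.5535, -14.126). ∠EHJ = 72.8° gives HJ at 85.300° from the x-axis; with |HJ| = 9.3, J = (-5.7915, -4.8571). ∠HJC = 99.3° gives JC at 166.00° from the x-axis; with |JC| = 29.7, C = (-34.609, 2.3279). ∠JCL = 120.8° gives CL at -134.80° from the x-axis; with |CL| = 8.5, L = (-40.599, -3.7034). Then |BL| = |L − B| = 40.767.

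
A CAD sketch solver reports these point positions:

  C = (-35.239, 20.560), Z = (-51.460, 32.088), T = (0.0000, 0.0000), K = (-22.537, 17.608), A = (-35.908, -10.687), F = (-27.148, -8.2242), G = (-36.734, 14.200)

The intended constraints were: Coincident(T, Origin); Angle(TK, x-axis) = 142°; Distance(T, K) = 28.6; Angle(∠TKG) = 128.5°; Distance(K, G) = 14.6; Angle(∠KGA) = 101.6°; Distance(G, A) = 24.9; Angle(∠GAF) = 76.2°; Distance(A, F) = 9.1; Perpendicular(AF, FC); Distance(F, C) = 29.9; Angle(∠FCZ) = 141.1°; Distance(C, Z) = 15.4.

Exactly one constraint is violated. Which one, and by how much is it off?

Distance(C, Z) = 15.4 — off by 4.50.

T = (0.00, 0.00) ✓; TK at 142.0° ✓; |TK| = 28.60 ✓; ∠TKG = 128.5° ✓; |KG| = 14.60 ✓; ∠KGA = 101.6° ✓; |GA| = 24.90 ✓; ∠GAF = 76.20° ✓; |AF| = 9.100 ✓; ∠(AF, FC) = 90.00° ✓; |FC| = 29.90 ✓; ∠FCZ = 141.1° ✓; |CZ| = 19.90 ✗.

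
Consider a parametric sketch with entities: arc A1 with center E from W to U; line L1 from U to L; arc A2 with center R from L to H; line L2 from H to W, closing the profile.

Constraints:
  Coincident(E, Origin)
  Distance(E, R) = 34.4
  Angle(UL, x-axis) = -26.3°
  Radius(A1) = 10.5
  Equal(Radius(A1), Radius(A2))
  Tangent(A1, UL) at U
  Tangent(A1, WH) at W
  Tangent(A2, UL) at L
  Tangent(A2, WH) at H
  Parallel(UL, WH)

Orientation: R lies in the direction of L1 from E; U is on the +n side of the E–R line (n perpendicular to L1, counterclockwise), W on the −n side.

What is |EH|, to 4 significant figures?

35.97

The slot axis is L1's direction at -26.3°, so u = (cos -26.3°, sin -26.3°) = (0.8965, -0.4431) and n = (−sin -26.3°, cos -26.3°) = (0.4431, 0.8965). E is at the origin and R lies 34.4 along u from E, so R = 34.4·u = (30.84, -15.24). Tangency of A1 to both parallel lines with radius 10.5 puts U and W at E ± 10.5·n: U = (4.652, 9.413), W = (-4.652, -9.413). Equal radii place L and H the same way about R: L = R + 10.5·n = (35.49, -5.829), H = R − 10.5·n = (26.19, -24.65). Then |EH| = |H − E| = 35.97.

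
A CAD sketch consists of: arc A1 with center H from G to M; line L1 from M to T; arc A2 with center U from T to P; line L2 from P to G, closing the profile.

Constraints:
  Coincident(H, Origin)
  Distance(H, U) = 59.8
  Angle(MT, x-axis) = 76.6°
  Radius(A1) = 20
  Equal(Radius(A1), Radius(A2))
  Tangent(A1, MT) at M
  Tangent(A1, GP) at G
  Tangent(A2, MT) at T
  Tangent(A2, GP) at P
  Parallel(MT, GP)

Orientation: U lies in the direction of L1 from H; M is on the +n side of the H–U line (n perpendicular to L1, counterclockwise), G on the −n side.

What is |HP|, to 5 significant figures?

63.056

The slot axis is L1's direction at 76.6°, so u = (cos 76.6°, sin 76.6°) = (0.23175, 0.97278) and n = (−sin 76.6°, cos 76.6°) = (-0.97278, 0.23175). H is at the origin and U lies 59.8 along u from H, so U = 59.8·u = (13.859, 58.172). Tangency of A1 to both parallel lines with radius 20.0 puts M and G at H ± 20.0·n: M = (-19.456, 4.6350), G = (19.456, -4.6350). Equal radii place T and P the same way about U: T = U + 20.0·n = (-5.5970, 62.807), P = U − 20.0·n = (33.314, 53.537). Then |HP| = |P − H| = 63.056.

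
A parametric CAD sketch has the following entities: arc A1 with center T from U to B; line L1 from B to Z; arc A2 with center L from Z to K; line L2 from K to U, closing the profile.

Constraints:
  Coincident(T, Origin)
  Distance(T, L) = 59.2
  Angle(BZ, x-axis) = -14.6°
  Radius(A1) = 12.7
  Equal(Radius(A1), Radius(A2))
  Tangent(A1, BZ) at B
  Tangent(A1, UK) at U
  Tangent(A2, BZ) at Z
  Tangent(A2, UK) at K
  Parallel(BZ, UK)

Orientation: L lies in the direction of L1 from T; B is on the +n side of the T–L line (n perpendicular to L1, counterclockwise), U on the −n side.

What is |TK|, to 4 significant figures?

60.55

Tangency of A1 to both parallel lines with radius 12.7 puts B and U at T ± 12.7·n: B = (3.201, 12.29), U = (-3.201, -12.29). Equal radii place Z and K the same way about L: Z = L + 12.7·n = (60.49, -2.633), K = L − 12.7·n = (54.09, -27.21). Then |TK| = |K − T| = 60.55.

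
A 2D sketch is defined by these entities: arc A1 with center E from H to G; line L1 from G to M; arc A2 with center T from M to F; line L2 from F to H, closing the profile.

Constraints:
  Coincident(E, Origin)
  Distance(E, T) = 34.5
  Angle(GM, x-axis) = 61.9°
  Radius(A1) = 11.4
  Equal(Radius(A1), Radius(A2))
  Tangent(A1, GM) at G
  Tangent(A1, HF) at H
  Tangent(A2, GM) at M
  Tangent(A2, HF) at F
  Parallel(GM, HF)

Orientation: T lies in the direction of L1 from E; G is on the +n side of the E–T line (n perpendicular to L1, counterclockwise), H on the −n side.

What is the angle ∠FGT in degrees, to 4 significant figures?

15.17°

The slot axis is L1's direction at 61.9°, so u = (cos 61.9°, sin 61.9°) = (0.4710, 0.8821) and n = (−sin 61.9°, cos 61.9°) = (-0.8821, 0.4710). E is at the origin and T lies 34.5 along u from E, so T = 34.5·u = (16.25, 30.43). Tangency of A1 to both parallel lines with radius 11.4 puts G and H at E ± 11.4·n: G = (-10.06, 5.370), H = (10.06, -5.370). Equal radii place M and F the same way about T: M = T + 11.4·n = (6.194, 35.80), F = T − 11.4·n = (26.31, 25.06). Then cos ∠FGT = GF·GT / (|GF||GT|), giving 15.17°.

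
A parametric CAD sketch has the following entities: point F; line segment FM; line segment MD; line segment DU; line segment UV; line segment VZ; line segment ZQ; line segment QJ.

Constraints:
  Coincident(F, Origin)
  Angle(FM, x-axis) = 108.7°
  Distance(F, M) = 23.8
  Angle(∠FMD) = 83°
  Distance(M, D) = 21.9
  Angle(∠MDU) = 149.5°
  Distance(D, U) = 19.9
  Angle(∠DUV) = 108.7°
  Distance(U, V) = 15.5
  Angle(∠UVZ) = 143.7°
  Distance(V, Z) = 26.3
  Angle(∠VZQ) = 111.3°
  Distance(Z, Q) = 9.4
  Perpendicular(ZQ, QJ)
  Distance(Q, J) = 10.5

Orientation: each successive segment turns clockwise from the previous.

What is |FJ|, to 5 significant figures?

11.241

∠VZQ = 111.3° gives ZQ at 164.90° from the x-axis; with |ZQ| = 9.4, Q = (7.9433, -13.648). ZQ ⟂ QJ, so QJ runs at 74.900°; with |QJ| = 10.5, J = (10.679, -3.5109). Then |FJ| = |J − F| = 11.241.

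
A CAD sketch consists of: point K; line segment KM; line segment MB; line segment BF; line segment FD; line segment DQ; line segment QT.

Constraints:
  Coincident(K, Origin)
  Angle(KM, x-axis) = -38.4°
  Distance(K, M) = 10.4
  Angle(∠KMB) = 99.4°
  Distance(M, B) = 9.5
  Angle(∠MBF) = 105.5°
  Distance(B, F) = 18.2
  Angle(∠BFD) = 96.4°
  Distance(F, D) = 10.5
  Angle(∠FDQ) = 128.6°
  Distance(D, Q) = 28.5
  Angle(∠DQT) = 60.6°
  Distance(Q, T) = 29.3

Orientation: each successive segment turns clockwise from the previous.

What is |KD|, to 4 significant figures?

12.85

∠MBF = 105.5° gives BF at 166.5° from the x-axis; with |BF| = 18.2, F = (-14.15, -10.52). ∠BFD = 96.4° gives FD at 82.90° from the x-axis; with |FD| = 10.5, D = (-12.85, -0.1006). Then |KD| = |D − K| = 12.85.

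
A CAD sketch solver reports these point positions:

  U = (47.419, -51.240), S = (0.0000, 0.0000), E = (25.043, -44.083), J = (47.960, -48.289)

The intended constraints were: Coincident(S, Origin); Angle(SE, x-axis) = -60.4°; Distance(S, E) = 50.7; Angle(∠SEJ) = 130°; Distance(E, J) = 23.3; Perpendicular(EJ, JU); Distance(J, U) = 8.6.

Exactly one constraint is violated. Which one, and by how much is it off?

Distance(J, U) = 8.6 — off by 5.60.

S = (0.00, 0.00) ✓; SE at -60.40° ✓; |SE| = 50.70 ✓; ∠SEJ = 130.0° ✓; |EJ| = 23.30 ✓; ∠(EJ, JU) = 89.99° ✓; |JU| = 3.000 ✗.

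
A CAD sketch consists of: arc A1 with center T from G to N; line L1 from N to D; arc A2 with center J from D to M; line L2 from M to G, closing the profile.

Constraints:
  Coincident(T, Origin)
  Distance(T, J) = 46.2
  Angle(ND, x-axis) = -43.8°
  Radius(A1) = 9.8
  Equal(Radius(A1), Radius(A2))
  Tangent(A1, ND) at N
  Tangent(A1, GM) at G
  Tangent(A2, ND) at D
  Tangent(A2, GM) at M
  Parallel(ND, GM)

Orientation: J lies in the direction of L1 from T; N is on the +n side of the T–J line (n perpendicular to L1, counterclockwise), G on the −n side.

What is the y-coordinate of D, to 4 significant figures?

-24.90

The slot axis is L1's direction at -43.8°, so u = (cos -43.8°, sin -43.8°) = (0.7218, -0.6921) and n = (−sin -43.8°, cos -43.8°) = (0.6921, 0.7218). T is at the origin and J lies 46.2 along u from T, so J = 46.2·u = (33.35, -31.98). Tangency of A1 to both parallel lines with radius 9.8 puts N and G at T ± 9.8·n: N = (6.783, 7.073), G = (-6.783, -7.073). Equal radii place D and M the same way about J: D = J + 9.8·n = (40.13, -24.90), M = J − 9.8·n = (26.56, -39.05). So D.y = -24.90.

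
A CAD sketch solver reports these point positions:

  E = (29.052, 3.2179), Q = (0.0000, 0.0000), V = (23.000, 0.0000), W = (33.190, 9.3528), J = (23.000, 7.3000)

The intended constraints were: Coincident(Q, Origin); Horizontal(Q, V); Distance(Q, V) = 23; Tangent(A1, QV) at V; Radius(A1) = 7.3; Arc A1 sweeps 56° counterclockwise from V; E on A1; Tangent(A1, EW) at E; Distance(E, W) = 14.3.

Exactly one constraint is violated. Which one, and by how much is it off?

Distance(E, W) = 14.3 — off by 6.90.

Q = (0.00, 0.00) ✓; Q.y = 0.00, V.y = 0.00 ✓; |QV| = 23.00 ✓; ∠(JV, VQ) = 90.00° ✓; |JV| = 7.300 ✓; bearing(J→E) − bearing(J→V) = 56.00° ✓; |JE| = 7.300 ✓; ∠(JE, EW) = 90.00° ✓; |EW| = 7.400 ✗.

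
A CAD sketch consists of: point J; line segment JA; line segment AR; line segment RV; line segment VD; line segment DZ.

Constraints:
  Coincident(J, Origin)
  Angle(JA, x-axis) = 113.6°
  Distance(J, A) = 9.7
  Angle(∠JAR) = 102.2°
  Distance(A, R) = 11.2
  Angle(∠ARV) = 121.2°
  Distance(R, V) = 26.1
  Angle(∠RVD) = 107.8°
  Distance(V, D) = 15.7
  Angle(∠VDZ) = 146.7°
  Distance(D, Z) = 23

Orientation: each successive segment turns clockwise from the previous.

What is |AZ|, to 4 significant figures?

41.13

∠RVD = 107.8° gives VD at -95.20° from the x-axis; with |VD| = 15.7, D = (27.80, -10.39). ∠VDZ = 146.7° gives DZ at -128.5° from the x-axis; with |DZ| = 23.0, Z = (13.48, -28.39). Then |AZ| = |Z − A| = 41.13.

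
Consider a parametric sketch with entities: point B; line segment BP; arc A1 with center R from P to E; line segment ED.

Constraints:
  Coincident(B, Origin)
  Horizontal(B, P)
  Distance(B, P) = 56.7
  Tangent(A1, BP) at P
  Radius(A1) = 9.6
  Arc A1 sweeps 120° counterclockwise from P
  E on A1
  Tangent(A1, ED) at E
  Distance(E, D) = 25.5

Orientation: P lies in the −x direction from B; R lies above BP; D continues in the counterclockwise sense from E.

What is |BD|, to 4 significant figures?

71.19

B is at the origin; BP is horizontal with |BP| = 56.7 and P on the −x side, so P = (-56.70, 0.000). Tangency of A1 to BP means the radius RP is perpendicular to BP, so R = P + (0, 9.6) = (-56.70, 9.600). On A1, P sits at bearing -90° from R; a 120° counterclockwise sweep puts E at bearing 30°, so E = R + 9.6·(cos 30°, sin 30°) = (-48.39, 14.40). The tangent condition forces RE to be normal to ED, so ED runs along (−sin 30°, cos 30°); with |ED| = 25.5, D = (-61.14, 36.48). Then |BD| = |D − B| = 71.19.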